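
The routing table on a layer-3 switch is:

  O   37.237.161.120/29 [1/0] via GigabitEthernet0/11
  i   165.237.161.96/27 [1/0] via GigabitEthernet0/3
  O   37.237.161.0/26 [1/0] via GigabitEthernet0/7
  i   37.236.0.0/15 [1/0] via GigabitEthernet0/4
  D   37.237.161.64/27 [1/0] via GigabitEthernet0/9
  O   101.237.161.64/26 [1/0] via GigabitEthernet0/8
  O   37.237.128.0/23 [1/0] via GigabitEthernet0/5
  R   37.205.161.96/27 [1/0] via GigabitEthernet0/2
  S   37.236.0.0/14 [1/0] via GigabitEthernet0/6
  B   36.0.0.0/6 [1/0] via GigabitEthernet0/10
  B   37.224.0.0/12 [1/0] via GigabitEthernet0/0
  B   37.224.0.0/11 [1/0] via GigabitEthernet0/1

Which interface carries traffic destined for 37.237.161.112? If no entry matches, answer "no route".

GigabitEthernet0/4

Routes whose prefix contains 37.237.161.112:
  36.0.0.0/6 (36.0.0.0 - 39.255.255.255) -> GigabitEthernet0/10
  37.224.0.0/11 (37.224.0.0 - 37.255.255.255) -> GigabitEthernet0/1
  37.224.0.0/12 (37.224.0.0 - 37.239.255.255) -> GigabitEthernet0/0
  37.236.0.0/14 (37.236.0.0 - 37.239.255.255) -> GigabitEthernet0/6
  37.236.0.0/15 (37.236.0.0 - 37.237.255.255) -> GigabitEthernet0/4
More-specific entries that do NOT match:
  37.237.161.120/29 (37.237.161.120 - 37.237.161.127) does not contain 37.237.161.112
  165.237.161.96/27 (165.237.161.96 - 165.237.161.127) does not contain 37.237.161.112
  37.237.161.64/27 (37.237.161.64 - 37.237.161.95) does not contain 37.237.161.112
  37.205.161.96/27 (37.205.161.96 - 37.205.161.127) does not contain 37.237.161.112
  37.237.161.0/26 (37.237.161.0 - 37.237.161.63) does not contain 37.237.161.112
  101.237.161.64/26 (101.237.161.64 - 101.237.161.127) does not contain 37.237.161.112
  37.237.128.0/23 (37.237.128.0 - 37.237.129.255) does not contain 37.237.161.112
Longest matching prefix is /15 -> interface GigabitEthernet0/4.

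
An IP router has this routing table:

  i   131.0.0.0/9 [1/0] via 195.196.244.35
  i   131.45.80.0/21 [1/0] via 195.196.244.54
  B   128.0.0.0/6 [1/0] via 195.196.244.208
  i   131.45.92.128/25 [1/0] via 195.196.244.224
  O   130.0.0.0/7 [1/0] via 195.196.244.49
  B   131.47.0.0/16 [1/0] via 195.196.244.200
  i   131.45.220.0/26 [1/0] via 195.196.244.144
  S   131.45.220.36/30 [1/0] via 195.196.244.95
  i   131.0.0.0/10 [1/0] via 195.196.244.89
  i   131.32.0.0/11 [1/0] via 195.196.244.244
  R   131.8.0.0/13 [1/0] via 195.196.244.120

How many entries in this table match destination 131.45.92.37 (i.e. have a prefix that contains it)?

5

Prefixes containing 131.45.92.37:
  128.0.0.0/6 (128.0.0.0 - 131.255.255.255)
  130.0.0.0/7 (130.0.0.0 - 131.255.255.255)
  131.0.0.0/9 (131.0.0.0 - 131.127.255.255)
  131.0.0.0/10 (131.0.0.0 - 131.63.255.255)
  131.32.0.0/11 (131.32.0.0 - 131.63.255.255)
Total matching entries: 5.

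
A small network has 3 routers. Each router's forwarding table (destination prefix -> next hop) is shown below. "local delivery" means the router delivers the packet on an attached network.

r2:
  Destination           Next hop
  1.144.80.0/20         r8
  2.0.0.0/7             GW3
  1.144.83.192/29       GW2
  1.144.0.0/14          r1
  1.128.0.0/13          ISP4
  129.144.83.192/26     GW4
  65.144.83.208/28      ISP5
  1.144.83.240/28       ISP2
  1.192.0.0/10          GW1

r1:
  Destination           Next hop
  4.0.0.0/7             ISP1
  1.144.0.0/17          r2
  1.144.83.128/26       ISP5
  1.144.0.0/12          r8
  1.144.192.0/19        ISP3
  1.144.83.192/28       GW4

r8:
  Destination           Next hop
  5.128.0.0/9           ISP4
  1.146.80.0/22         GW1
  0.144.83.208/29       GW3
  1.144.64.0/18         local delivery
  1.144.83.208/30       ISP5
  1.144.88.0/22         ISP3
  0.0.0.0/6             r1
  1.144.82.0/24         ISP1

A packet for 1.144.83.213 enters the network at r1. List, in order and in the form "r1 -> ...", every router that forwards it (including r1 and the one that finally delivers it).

r1 -> r2 -> r8

At r1: longest match for 1.144.83.213 is 1.144.0.0/17 -> r2
At r2: longest match for 1.144.83.213 is 1.144.80.0/20 -> r8
At r8: longest match for 1.144.83.213 is 1.144.64.0/18 -> local delivery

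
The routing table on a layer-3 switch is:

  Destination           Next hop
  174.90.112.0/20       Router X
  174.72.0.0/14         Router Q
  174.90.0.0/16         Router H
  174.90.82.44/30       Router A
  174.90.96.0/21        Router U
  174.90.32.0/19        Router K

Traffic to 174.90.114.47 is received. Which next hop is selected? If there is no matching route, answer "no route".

Router X

Routes whose prefix contains 174.90.114.47:
  174.90.0.0/16 (174.90.0.0 - 174.90.255.255) -> Router H
  174.90.112.0/20 (174.90.112.0 - 174.90.127.255) -> Router X
More-specific entries that do NOT match:
  174.90.82.44/30 (174.90.82.44 - 174.90.82.47) does not contain 174.90.114.47
  174.90.96.0/21 (174.90.96.0 - 174.90.103.255) does not contain 174.90.114.47
Longest matching prefix is /20 -> next hop Router X.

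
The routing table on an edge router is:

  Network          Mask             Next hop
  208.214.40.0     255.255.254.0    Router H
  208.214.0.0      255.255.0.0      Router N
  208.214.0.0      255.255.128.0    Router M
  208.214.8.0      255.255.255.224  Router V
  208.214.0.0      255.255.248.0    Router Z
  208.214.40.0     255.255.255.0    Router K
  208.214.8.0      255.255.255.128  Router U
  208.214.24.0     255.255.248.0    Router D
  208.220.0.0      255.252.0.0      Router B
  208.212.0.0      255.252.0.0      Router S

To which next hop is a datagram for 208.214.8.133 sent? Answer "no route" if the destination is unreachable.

Router M

Routes whose prefix contains 208.214.8.133:
  208.212.0.0/14 (208.212.0.0 - 208.215.255.255) -> Router S
  208.214.0.0/16 (208.214.0.0 - 208.214.255.255) -> Router N
  208.214.0.0/17 (208.214.0.0 - 208.214.127.255) -> Router M
More-specific entries that do NOT match:
  208.214.8.0/27 (208.214.8.0 - 208.214.8.31) does not contain 208.214.8.133
  208.214.8.0/25 (208.214.8.0 - 208.214.8.127) does not contain 208.214.8.133
  208.214.40.0/24 (208.214.40.0 - 208.214.40.255) does not contain 208.214.8.133
  208.214.40.0/23 (208.214.40.0 - 208.214.41.255) does not contain 208.214.8.133
  208.214.0.0/21 (208.214.0.0 - 208.214.7.255) does not contain 208.214.8.133
  208.214.24.0/21 (208.214.24.0 - 208.214.31.255) does not contain 208.214.8.133
Longest matching prefix is /17 -> next hop Router M.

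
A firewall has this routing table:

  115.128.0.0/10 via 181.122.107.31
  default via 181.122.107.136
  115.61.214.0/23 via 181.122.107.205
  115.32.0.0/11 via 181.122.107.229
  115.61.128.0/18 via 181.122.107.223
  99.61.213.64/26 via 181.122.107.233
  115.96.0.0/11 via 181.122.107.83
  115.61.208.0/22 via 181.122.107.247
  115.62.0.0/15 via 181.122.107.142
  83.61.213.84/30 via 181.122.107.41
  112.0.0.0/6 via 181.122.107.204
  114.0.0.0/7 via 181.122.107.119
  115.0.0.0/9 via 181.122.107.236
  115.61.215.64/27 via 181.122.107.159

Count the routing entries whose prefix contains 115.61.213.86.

5

Prefixes containing 115.61.213.86:
  0.0.0.0/0 (default, matches everything)
  112.0.0.0/6 (112.0.0.0 - 115.255.255.255)
  114.0.0.0/7 (114.0.0.0 - 115.255.255.255)
  115.0.0.0/9 (115.0.0.0 - 115.127.255.255)
  115.32.0.0/11 (115.32.0.0 - 115.63.255.255)
Total matching entries: 5.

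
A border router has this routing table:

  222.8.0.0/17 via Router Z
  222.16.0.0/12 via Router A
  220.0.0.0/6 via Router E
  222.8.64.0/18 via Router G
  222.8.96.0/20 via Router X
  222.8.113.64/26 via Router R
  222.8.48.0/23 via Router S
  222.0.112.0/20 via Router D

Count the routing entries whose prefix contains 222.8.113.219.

Prefixes containing 222.8.113.219:
  220.0.0.0/6 (220.0.0.0 - 223.255.255.255)
  222.8.0.0/17 (222.8.0.0 - 222.8.127.255)
  222.8.64.0/18 (222.8.64.0 - 222.8.127.255)
Total matching entries: 3.

3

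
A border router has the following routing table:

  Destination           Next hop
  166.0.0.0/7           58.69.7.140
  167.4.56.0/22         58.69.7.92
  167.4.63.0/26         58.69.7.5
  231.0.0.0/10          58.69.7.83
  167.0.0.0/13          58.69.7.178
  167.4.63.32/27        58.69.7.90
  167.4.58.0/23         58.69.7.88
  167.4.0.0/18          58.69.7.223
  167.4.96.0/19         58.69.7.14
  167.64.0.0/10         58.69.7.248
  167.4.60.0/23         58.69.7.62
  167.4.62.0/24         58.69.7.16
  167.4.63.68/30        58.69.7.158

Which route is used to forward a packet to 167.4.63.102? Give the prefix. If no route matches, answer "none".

167.4.0.0/18

Entries matching 167.4.63.102:
  166.0.0.0/7 (166.0.0.0 - 167.255.255.255)
  167.0.0.0/13 (167.0.0.0 - 167.7.255.255)
  167.4.0.0/18 (167.4.0.0 - 167.4.63.255)
Most specific is 167.4.0.0/18.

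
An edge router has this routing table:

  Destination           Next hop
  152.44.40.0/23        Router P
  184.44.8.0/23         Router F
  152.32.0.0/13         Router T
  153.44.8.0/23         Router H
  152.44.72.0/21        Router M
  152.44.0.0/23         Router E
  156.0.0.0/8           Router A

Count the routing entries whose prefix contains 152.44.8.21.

No listed prefix contains 152.44.8.21.
Total matching entries: 0.

0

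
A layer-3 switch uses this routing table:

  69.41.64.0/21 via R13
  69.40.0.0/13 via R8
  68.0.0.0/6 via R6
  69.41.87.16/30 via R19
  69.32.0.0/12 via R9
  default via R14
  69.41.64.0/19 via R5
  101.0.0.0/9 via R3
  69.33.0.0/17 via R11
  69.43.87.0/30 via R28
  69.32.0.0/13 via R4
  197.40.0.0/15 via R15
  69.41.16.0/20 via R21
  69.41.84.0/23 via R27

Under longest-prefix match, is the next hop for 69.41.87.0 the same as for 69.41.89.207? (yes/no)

69.41.87.0: longest match 69.41.64.0/19 -> R5
69.41.89.207: longest match 69.41.64.0/19 -> R5

yes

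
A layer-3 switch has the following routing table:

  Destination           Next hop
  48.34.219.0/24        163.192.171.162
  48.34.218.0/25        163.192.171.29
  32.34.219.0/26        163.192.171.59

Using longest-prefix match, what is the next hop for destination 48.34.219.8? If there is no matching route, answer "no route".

Routes whose prefix contains 48.34.219.8:
  48.34.219.0/24 (48.34.219.0 - 48.34.219.255) -> 163.192.171.162
More-specific entries that do NOT match:
  32.34.219.0/26 (32.34.219.0 - 32.34.219.63) does not contain 48.34.219.8
  48.34.218.0/25 (48.34.218.0 - 48.34.218.127) does not contain 48.34.219.8
Longest matching prefix is /24 -> next hop 163.192.171.162.

163.192.171.162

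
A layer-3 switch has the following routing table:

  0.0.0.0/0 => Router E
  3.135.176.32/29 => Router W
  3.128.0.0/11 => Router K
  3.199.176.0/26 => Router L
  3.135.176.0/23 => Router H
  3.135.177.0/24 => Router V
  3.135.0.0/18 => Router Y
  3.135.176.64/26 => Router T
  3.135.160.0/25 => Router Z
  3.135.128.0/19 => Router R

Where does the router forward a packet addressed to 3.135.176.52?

Routes whose prefix contains 3.135.176.52:
  0.0.0.0/0 (default, matches everything) -> Router E
  3.128.0.0/11 (3.128.0.0 - 3.159.255.255) -> Router K
  3.135.176.0/23 (3.135.176.0 - 3.135.177.255) -> Router H
More-specific entries that do NOT match:
  3.135.176.32/29 (3.135.176.32 - 3.135.176.39) does not contain 3.135.176.52
  3.199.176.0/26 (3.199.176.0 - 3.199.176.63) does not contain 3.135.176.52
  3.135.176.64/26 (3.135.176.64 - 3.135.176.127) does not contain 3.135.176.52
  3.135.160.0/25 (3.135.160.0 - 3.135.160.127) does not contain 3.135.176.52
  3.135.177.0/24 (3.135.177.0 - 3.135.177.255) does not contain 3.135.176.52
Longest matching prefix is /23 -> next hop Router H.

Router H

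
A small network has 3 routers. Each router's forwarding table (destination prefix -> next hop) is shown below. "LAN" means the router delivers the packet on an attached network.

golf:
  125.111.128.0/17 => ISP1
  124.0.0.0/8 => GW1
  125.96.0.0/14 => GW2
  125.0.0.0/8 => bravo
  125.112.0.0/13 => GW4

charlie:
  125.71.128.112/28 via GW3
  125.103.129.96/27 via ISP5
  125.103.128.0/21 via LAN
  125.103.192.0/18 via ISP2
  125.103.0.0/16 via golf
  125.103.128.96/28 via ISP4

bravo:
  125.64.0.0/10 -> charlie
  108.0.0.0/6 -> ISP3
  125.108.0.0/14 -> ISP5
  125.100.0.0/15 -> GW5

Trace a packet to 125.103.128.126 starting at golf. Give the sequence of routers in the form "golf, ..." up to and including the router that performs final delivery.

golf, bravo, charlie

At golf: longest match for 125.103.128.126 is 125.0.0.0/8 -> bravo
At bravo: longest match for 125.103.128.126 is 125.64.0.0/10 -> charlie
At charlie: longest match for 125.103.128.126 is 125.103.128.0/21 -> LAN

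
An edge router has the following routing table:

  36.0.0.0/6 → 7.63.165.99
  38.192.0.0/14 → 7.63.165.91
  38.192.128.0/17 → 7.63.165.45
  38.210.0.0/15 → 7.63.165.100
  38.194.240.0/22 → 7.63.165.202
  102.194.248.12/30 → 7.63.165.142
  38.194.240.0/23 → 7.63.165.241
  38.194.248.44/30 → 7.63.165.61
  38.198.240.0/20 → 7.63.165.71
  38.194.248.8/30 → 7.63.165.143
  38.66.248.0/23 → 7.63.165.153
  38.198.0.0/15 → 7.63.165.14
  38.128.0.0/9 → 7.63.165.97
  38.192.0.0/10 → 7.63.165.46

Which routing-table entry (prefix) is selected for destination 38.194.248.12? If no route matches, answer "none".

Entries matching 38.194.248.12:
  36.0.0.0/6 (36.0.0.0 - 39.255.255.255)
  38.128.0.0/9 (38.128.0.0 - 38.255.255.255)
  38.192.0.0/10 (38.192.0.0 - 38.255.255.255)
  38.192.0.0/14 (38.192.0.0 - 38.195.255.255)
Most specific is 38.192.0.0/14.

38.192.0.0/14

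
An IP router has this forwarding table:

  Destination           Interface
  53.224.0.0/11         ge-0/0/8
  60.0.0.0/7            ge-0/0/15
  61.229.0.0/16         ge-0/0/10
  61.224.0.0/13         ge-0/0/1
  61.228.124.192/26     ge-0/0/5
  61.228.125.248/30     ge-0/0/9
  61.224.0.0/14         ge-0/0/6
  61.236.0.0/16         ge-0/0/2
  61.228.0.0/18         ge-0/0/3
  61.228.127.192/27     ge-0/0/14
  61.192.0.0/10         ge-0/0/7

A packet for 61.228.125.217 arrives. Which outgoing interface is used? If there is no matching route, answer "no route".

Routes whose prefix contains 61.228.125.217:
  60.0.0.0/7 (60.0.0.0 - 61.255.255.255) -> ge-0/0/15
  61.192.0.0/10 (61.192.0.0 - 61.255.255.255) -> ge-0/0/7
  61.224.0.0/13 (61.224.0.0 - 61.231.255.255) -> ge-0/0/1
More-specific entries that do NOT match:
  61.228.125.248/30 (61.228.125.248 - 61.228.125.251) does not contain 61.228.125.217
  61.228.127.192/27 (61.228.127.192 - 61.228.127.223) does not contain 61.228.125.217
  61.228.124.192/26 (61.228.124.192 - 61.228.124.255) does not contain 61.228.125.217
  61.228.0.0/18 (61.228.0.0 - 61.228.63.255) does not contain 61.228.125.217
  61.229.0.0/16 (61.229.0.0 - 61.229.255.255) does not contain 61.228.125.217
  61.236.0.0/16 (61.236.0.0 - 61.236.255.255) does not contain 61.228.125.217
  61.224.0.0/14 (61.224.0.0 - 61.227.255.255) does not contain 61.228.125.217
Longest matching prefix is /13 -> interface ge-0/0/1.

ge-0/0/1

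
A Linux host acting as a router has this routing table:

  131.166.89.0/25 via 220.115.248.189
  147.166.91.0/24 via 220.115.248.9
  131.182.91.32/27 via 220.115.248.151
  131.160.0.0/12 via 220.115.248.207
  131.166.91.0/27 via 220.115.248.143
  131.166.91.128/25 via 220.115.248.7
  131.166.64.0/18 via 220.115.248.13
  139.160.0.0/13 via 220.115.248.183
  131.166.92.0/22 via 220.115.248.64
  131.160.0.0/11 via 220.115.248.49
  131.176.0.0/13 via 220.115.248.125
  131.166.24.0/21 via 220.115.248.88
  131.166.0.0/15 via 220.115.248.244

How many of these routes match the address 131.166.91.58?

4

Prefixes containing 131.166.91.58:
  131.160.0.0/11 (131.160.0.0 - 131.191.255.255)
  131.160.0.0/12 (131.160.0.0 - 131.175.255.255)
  131.166.0.0/15 (131.166.0.0 - 131.167.255.255)
  131.166.64.0/18 (131.166.64.0 - 131.166.127.255)
Total matching entries: 4.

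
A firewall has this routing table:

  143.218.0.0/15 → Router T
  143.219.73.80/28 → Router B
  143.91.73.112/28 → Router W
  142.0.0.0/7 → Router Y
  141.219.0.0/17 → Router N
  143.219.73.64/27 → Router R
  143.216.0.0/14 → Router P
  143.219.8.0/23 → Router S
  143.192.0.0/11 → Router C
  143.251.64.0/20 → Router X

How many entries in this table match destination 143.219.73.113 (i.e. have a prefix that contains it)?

4

Prefixes containing 143.219.73.113:
  142.0.0.0/7 (142.0.0.0 - 143.255.255.255)
  143.192.0.0/11 (143.192.0.0 - 143.223.255.255)
  143.216.0.0/14 (143.216.0.0 - 143.219.255.255)
  143.218.0.0/15 (143.218.0.0 - 143.219.255.255)
Total matching entries: 4.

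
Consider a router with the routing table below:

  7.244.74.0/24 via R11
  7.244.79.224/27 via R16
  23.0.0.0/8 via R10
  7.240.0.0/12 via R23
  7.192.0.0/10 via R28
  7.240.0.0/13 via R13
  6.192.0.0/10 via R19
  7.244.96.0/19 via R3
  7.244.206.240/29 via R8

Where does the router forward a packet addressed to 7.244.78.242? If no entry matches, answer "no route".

R13

Routes whose prefix contains 7.244.78.242:
  7.192.0.0/10 (7.192.0.0 - 7.255.255.255) -> R28
  7.240.0.0/12 (7.240.0.0 - 7.255.255.255) -> R23
  7.240.0.0/13 (7.240.0.0 - 7.247.255.255) -> R13
More-specific entries that do NOT match:
  7.244.206.240/29 (7.244.206.240 - 7.244.206.247) does not contain 7.244.78.242
  7.244.79.224/27 (7.244.79.224 - 7.244.79.255) does not contain 7.244.78.242
  7.244.74.0/24 (7.244.74.0 - 7.244.74.255) does not contain 7.244.78.242
  7.244.96.0/19 (7.244.96.0 - 7.244.127.255) does not contain 7.244.78.242
Longest matching prefix is /13 -> next hop R13.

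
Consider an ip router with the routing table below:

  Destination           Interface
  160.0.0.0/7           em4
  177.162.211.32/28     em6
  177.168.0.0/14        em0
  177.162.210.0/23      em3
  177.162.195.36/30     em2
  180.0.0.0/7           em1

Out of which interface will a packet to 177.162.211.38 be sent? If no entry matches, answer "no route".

em6

Routes whose prefix contains 177.162.211.38:
  177.162.210.0/23 (177.162.210.0 - 177.162.211.255) -> em3
  177.162.211.32/28 (177.162.211.32 - 177.162.211.47) -> em6
More-specific entries that do NOT match:
  177.162.195.36/30 (177.162.195.36 - 177.162.195.39) does not contain 177.162.211.38
Longest matching prefix is /28 -> interface em6.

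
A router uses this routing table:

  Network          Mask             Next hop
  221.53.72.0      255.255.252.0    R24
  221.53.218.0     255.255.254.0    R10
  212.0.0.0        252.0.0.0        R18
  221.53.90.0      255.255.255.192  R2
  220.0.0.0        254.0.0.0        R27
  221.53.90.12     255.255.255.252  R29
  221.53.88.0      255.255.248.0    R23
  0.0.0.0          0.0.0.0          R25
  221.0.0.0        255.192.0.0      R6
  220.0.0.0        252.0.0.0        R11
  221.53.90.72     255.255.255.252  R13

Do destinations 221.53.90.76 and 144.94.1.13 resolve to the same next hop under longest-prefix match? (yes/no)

no

221.53.90.76: longest match 221.53.88.0/21 -> R23
144.94.1.13: longest match 0.0.0.0/0 -> R25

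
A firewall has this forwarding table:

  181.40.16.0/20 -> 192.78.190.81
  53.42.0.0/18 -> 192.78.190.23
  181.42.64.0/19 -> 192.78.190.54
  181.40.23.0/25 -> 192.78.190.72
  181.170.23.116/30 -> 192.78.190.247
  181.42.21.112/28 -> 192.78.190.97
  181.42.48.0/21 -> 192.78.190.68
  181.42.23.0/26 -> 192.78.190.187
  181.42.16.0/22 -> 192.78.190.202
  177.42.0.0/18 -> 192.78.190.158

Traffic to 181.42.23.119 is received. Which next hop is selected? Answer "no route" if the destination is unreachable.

no route

No entry's prefix contains 181.42.23.119; there is no default route.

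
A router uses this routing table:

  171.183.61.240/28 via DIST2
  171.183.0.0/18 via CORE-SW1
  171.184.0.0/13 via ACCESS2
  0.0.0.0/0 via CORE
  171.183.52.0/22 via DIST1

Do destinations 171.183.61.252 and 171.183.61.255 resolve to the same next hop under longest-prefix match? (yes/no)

yes

171.183.61.252: longest match 171.183.61.240/28 -> DIST2
171.183.61.255: longest match 171.183.61.240/28 -> DIST2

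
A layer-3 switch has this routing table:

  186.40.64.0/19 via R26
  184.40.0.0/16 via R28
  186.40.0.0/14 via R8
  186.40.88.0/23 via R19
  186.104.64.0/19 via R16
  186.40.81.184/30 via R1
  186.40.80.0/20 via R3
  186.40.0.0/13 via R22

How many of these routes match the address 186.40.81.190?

4

Prefixes containing 186.40.81.190:
  186.40.0.0/13 (186.40.0.0 - 186.47.255.255)
  186.40.0.0/14 (186.40.0.0 - 186.43.255.255)
  186.40.64.0/19 (186.40.64.0 - 186.40.95.255)
  186.40.80.0/20 (186.40.80.0 - 186.40.95.255)
Total matching entries: 4.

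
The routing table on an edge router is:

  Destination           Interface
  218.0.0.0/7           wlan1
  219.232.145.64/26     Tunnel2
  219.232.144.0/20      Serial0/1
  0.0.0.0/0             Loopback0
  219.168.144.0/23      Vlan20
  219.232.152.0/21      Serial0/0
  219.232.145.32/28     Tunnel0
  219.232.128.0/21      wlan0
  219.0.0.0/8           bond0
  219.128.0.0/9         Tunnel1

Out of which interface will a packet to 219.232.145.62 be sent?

Routes whose prefix contains 219.232.145.62:
  0.0.0.0/0 (default, matches everything) -> Loopback0
  218.0.0.0/7 (218.0.0.0 - 219.255.255.255) -> wlan1
  219.0.0.0/8 (219.0.0.0 - 219.255.255.255) -> bond0
  219.128.0.0/9 (219.128.0.0 - 219.255.255.255) -> Tunnel1
  219.232.144.0/20 (219.232.144.0 - 219.232.159.255) -> Serial0/1
More-specific entries that do NOT match:
  219.232.145.32/28 (219.232.145.32 - 219.232.145.47) does not contain 219.232.145.62
  219.232.145.64/26 (219.232.145.64 - 219.232.145.127) does not contain 219.232.145.62
  219.168.144.0/23 (219.168.144.0 - 219.168.145.255) does not contain 219.232.145.62
  219.232.152.0/21 (219.232.152.0 - 219.232.159.255) does not contain 219.232.145.62
  219.232.128.0/21 (219.232.128.0 - 219.232.135.255) does not contain 219.232.145.62
Longest matching prefix is /20 -> interface Serial0/1.

Serial0/1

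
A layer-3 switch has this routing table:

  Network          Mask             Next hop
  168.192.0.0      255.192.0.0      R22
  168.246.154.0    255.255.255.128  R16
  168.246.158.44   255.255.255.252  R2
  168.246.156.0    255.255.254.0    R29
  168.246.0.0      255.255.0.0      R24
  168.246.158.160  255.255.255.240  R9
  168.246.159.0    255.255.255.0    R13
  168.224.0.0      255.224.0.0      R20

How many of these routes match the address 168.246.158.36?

3

Prefixes containing 168.246.158.36:
  168.192.0.0/10 (168.192.0.0 - 168.255.255.255)
  168.224.0.0/11 (168.224.0.0 - 168.255.255.255)
  168.246.0.0/16 (168.246.0.0 - 168.246.255.255)
Total matching entries: 3.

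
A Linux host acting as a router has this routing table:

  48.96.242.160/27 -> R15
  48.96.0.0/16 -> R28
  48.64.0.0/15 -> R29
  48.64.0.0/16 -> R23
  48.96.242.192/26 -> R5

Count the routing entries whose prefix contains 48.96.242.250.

Prefixes containing 48.96.242.250:
  48.96.0.0/16 (48.96.0.0 - 48.96.255.255)
  48.96.242.192/26 (48.96.242.192 - 48.96.242.255)
Total matching entries: 2.

2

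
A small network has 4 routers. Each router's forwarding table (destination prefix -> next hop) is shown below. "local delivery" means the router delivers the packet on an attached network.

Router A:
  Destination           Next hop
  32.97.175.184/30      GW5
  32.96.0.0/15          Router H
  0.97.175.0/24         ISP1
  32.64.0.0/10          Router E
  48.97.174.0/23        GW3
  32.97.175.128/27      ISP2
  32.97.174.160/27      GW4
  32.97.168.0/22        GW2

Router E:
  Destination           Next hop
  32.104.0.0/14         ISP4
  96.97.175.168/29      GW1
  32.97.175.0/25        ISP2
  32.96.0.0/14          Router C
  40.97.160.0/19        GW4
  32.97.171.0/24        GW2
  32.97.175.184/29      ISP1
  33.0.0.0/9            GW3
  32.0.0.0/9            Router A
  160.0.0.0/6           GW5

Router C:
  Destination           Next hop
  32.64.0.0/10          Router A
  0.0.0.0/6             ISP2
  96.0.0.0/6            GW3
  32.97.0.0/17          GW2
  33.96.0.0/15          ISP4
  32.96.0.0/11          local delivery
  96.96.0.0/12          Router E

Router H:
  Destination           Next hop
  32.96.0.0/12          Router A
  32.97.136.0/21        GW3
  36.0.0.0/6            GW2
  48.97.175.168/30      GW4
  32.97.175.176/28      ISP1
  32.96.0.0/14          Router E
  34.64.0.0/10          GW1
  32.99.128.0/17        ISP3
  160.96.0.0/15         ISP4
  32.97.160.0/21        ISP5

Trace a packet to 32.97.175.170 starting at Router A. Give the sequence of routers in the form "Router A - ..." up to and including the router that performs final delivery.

Router A - Router H - Router E - Router C

At Router A: longest match for 32.97.175.170 is 32.96.0.0/15 -> Router H
At Router H: longest match for 32.97.175.170 is 32.96.0.0/14 -> Router E
At Router E: longest match for 32.97.175.170 is 32.96.0.0/14 -> Router C
At Router C: longest match for 32.97.175.170 is 32.96.0.0/11 -> local delivery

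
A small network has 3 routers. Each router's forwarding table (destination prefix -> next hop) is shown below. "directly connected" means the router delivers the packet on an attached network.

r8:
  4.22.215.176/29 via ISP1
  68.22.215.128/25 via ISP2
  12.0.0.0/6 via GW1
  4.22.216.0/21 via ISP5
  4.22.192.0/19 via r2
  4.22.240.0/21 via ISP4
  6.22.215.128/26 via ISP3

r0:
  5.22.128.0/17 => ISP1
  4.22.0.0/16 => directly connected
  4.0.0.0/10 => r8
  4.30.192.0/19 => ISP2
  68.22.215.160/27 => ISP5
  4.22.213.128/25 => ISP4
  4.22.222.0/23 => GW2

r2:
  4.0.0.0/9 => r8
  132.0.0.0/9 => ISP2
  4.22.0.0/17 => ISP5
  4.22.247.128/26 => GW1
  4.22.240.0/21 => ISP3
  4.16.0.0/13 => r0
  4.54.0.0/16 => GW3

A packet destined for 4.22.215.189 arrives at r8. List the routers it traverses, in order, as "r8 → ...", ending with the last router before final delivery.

r8 → r2 → r0

At r8: longest match for 4.22.215.189 is 4.22.192.0/19 -> r2
At r2: longest match for 4.22.215.189 is 4.16.0.0/13 -> r0
At r0: longest match for 4.22.215.189 is 4.22.0.0/16 -> directly connected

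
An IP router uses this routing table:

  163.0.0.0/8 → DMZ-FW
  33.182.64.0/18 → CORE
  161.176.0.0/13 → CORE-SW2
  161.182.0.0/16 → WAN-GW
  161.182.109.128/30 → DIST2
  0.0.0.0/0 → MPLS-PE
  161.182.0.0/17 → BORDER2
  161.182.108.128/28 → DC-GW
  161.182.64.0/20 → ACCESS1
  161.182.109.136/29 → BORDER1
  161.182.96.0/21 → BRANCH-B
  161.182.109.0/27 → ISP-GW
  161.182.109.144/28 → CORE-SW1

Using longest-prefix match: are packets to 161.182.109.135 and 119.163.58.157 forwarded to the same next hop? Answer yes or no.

no

161.182.109.135: longest match 161.182.0.0/17 -> BORDER2
119.163.58.157: longest match 0.0.0.0/0 -> MPLS-PE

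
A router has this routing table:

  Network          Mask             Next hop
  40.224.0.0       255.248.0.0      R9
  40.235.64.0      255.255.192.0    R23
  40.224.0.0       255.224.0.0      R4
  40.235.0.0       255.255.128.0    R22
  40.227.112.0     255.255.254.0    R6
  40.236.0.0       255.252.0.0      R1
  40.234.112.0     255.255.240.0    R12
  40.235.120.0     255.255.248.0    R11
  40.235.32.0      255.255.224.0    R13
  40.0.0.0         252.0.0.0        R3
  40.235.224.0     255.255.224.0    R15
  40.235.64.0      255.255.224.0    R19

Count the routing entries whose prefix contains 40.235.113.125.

4

Prefixes containing 40.235.113.125:
  40.0.0.0/6 (40.0.0.0 - 43.255.255.255)
  40.224.0.0/11 (40.224.0.0 - 40.255.255.255)
  40.235.0.0/17 (40.235.0.0 - 40.235.127.255)
  40.235.64.0/18 (40.235.64.0 - 40.235.127.255)
Total matching entries: 4.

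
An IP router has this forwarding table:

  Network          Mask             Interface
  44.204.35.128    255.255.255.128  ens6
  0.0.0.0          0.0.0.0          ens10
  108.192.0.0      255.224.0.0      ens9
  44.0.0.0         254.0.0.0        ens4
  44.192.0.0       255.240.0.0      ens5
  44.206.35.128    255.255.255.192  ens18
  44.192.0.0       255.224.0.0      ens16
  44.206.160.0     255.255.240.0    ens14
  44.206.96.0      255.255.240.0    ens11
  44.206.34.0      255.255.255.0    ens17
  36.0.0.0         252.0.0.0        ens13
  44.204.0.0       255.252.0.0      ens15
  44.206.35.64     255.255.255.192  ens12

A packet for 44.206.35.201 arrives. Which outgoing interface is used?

Routes whose prefix contains 44.206.35.201:
  0.0.0.0/0 (default, matches everything) -> ens10
  44.0.0.0/7 (44.0.0.0 - 45.255.255.255) -> ens4
  44.192.0.0/11 (44.192.0.0 - 44.223.255.255) -> ens16
  44.192.0.0/12 (44.192.0.0 - 44.207.255.255) -> ens5
  44.204.0.0/14 (44.204.0.0 - 44.207.255.255) -> ens15
More-specific entries that do NOT match:
  44.206.35.128/26 (44.206.35.128 - 44.206.35.191) does not contain 44.206.35.201
  44.206.35.64/26 (44.206.35.64 - 44.206.35.127) does not contain 44.206.35.201
  44.204.35.128/25 (44.204.35.128 - 44.204.35.255) does not contain 44.206.35.201
  44.206.34.0/24 (44.206.34.0 - 44.206.34.255) does not contain 44.206.35.201
  44.206.160.0/20 (44.206.160.0 - 44.206.175.255) does not contain 44.206.35.201
  44.206.96.0/20 (44.206.96.0 - 44.206.111.255) does not contain 44.206.35.201
Longest matching prefix is /14 -> interface ens15.

ens15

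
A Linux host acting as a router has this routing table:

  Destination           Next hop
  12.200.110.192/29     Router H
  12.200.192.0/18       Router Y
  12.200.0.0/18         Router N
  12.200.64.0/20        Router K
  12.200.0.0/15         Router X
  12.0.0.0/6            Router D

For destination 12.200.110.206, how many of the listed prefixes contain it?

2

Prefixes containing 12.200.110.206:
  12.0.0.0/6 (12.0.0.0 - 15.255.255.255)
  12.200.0.0/15 (12.200.0.0 - 12.201.255.255)
Total matching entries: 2.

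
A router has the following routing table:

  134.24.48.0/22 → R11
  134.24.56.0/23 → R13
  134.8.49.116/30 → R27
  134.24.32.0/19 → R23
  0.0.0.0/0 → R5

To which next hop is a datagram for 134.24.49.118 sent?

Routes whose prefix contains 134.24.49.118:
  0.0.0.0/0 (default, matches everything) -> R5
  134.24.32.0/19 (134.24.32.0 - 134.24.63.255) -> R23
  134.24.48.0/22 (134.24.48.0 - 134.24.51.255) -> R11
More-specific entries that do NOT match:
  134.8.49.116/30 (134.8.49.116 - 134.8.49.119) does not contain 134.24.49.118
  134.24.56.0/23 (134.24.56.0 - 134.24.57.255) does not contain 134.24.49.118
Longest matching prefix is /22 -> next hop R11.

R11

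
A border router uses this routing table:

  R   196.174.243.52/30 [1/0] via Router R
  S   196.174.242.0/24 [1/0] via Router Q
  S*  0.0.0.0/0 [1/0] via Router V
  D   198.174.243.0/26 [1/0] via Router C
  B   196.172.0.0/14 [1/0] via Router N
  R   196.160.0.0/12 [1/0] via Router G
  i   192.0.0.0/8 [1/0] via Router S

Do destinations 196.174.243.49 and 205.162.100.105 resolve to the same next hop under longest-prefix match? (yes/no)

196.174.243.49: longest match 196.172.0.0/14 -> Router N
205.162.100.105: longest match 0.0.0.0/0 -> Router V

no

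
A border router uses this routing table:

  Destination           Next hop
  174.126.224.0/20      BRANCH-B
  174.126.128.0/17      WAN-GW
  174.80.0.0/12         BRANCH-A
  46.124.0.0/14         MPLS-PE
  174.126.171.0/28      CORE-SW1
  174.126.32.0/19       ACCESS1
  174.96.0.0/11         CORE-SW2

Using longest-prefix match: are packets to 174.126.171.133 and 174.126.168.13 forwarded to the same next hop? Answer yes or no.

174.126.171.133: longest match 174.126.128.0/17 -> WAN-GW
174.126.168.13: longest match 174.126.128.0/17 -> WAN-GW

yes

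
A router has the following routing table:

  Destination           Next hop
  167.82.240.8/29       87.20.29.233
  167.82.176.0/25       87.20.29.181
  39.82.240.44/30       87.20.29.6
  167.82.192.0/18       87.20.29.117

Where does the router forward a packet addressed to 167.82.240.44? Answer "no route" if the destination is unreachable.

Routes whose prefix contains 167.82.240.44:
  167.82.192.0/18 (167.82.192.0 - 167.82.255.255) -> 87.20.29.117
More-specific entries that do NOT match:
  39.82.240.44/30 (39.82.240.44 - 39.82.240.47) does not contain 167.82.240.44
  167.82.240.8/29 (167.82.240.8 - 167.82.240.15) does not contain 167.82.240.44
  167.82.176.0/25 (167.82.176.0 - 167.82.176.127) does not contain 167.82.240.44
Longest matching prefix is /18 -> next hop 87.20.29.117.

87.20.29.117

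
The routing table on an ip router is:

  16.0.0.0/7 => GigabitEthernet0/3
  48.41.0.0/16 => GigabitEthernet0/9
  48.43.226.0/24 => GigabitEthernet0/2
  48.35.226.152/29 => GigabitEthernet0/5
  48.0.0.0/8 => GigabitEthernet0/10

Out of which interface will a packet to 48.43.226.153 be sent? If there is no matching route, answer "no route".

Routes whose prefix contains 48.43.226.153:
  48.0.0.0/8 (48.0.0.0 - 48.255.255.255) -> GigabitEthernet0/10
  48.43.226.0/24 (48.43.226.0 - 48.43.226.255) -> GigabitEthernet0/2
More-specific entries that do NOT match:
  48.35.226.152/29 (48.35.226.152 - 48.35.226.159) does not contain 48.43.226.153
Longest matching prefix is /24 -> interface GigabitEthernet0/2.

GigabitEthernet0/2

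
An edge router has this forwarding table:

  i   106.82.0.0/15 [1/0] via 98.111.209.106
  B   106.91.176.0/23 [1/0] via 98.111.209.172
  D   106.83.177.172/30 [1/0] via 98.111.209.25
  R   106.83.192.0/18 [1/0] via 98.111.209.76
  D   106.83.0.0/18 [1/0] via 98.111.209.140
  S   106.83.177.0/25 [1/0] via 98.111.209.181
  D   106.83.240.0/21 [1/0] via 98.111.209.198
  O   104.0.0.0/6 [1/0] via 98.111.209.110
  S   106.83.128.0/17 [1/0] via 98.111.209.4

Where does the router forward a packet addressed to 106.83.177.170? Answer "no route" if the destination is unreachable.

Routes whose prefix contains 106.83.177.170:
  104.0.0.0/6 (104.0.0.0 - 107.255.255.255) -> 98.111.209.110
  106.82.0.0/15 (106.82.0.0 - 106.83.255.255) -> 98.111.209.106
  106.83.128.0/17 (106.83.128.0 - 106.83.255.255) -> 98.111.209.4
More-specific entries that do NOT match:
  106.83.177.172/30 (106.83.177.172 - 106.83.177.175) does not contain 106.83.177.170
  106.83.177.0/25 (106.83.177.0 - 106.83.177.127) does not contain 106.83.177.170
  106.91.176.0/23 (106.91.176.0 - 106.91.177.255) does not contain 106.83.177.170
  106.83.240.0/21 (106.83.240.0 - 106.83.247.255) does not contain 106.83.177.170
  106.83.192.0/18 (106.83.192.0 - 106.83.255.255) does not contain 106.83.177.170
  106.83.0.0/18 (106.83.0.0 - 106.83.63.255) does not contain 106.83.177.170
Longest matching prefix is /17 -> next hop 98.111.209.4.

98.111.209.4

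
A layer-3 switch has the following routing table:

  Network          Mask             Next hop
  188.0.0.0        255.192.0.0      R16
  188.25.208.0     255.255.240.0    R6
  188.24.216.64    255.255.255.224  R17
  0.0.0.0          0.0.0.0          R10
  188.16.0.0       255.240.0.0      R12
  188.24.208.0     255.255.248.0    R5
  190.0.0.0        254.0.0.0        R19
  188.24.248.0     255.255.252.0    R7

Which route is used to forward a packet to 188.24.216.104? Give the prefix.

188.16.0.0/12

Entries matching 188.24.216.104:
  0.0.0.0/0 (default, matches everything)
  188.0.0.0/10 (188.0.0.0 - 188.63.255.255)
  188.16.0.0/12 (188.16.0.0 - 188.31.255.255)
Most specific is 188.16.0.0/12.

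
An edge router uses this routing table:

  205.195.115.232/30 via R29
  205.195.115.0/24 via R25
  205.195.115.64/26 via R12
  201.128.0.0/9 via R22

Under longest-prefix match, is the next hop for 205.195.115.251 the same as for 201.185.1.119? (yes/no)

no

205.195.115.251: longest match 205.195.115.0/24 -> R25
201.185.1.119: longest match 201.128.0.0/9 -> R22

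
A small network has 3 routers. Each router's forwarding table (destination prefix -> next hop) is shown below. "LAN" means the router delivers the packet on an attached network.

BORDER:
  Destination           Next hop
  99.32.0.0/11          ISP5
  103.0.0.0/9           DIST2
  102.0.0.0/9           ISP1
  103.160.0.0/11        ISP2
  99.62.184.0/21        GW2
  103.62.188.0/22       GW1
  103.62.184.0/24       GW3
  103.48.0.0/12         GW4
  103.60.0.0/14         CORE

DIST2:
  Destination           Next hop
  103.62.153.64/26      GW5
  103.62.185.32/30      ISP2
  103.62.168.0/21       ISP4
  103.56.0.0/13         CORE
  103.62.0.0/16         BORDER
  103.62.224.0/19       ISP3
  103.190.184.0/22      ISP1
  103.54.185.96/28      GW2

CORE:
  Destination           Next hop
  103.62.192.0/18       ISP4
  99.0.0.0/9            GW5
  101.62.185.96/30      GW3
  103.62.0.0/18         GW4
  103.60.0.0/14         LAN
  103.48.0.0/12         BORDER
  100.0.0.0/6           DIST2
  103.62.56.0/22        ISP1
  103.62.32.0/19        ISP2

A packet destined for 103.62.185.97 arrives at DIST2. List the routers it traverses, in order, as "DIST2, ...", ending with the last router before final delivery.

At DIST2: longest match for 103.62.185.97 is 103.62.0.0/16 -> BORDER
At BORDER: longest match for 103.62.185.97 is 103.60.0.0/14 -> CORE
At CORE: longest match for 103.62.185.97 is 103.60.0.0/14 -> LAN

DIST2, BORDER, CORE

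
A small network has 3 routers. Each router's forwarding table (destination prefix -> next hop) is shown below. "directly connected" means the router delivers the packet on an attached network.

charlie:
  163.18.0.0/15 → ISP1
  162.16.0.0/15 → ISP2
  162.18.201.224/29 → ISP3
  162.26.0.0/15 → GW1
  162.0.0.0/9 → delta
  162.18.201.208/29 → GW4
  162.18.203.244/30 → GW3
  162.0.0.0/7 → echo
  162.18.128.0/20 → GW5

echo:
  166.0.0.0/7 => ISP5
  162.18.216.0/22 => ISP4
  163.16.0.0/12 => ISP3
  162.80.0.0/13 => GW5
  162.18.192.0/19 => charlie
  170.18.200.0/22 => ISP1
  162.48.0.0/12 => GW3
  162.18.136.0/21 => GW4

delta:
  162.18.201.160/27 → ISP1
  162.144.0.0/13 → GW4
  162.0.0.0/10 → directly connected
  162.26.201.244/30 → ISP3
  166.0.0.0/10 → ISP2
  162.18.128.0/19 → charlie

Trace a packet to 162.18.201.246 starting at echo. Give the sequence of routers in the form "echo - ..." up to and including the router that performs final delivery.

echo - charlie - delta

At echo: longest match for 162.18.201.246 is 162.18.192.0/19 -> charlie
At charlie: longest match for 162.18.201.246 is 162.0.0.0/9 -> delta
At delta: longest match for 162.18.201.246 is 162.0.0.0/10 -> directly connected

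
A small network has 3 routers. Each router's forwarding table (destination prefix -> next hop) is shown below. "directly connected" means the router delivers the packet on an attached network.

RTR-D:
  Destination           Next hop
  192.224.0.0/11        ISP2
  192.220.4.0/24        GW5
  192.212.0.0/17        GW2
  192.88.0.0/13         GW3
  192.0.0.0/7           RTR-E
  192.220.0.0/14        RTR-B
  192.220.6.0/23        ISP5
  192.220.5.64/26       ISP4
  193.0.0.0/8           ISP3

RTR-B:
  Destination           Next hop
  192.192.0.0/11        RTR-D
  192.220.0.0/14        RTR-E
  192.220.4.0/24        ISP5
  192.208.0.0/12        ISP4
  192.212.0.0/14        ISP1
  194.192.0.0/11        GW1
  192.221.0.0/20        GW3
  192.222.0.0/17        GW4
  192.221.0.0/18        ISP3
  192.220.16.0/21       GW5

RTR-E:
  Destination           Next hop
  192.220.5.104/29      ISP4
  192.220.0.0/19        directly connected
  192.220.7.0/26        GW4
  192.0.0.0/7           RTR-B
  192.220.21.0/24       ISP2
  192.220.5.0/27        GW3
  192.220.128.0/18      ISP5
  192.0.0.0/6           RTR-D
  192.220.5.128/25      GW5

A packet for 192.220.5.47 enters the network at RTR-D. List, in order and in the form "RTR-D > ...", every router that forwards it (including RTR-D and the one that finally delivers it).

At RTR-D: longest match for 192.220.5.47 is 192.220.0.0/14 -> RTR-B
At RTR-B: longest match for 192.220.5.47 is 192.220.0.0/14 -> RTR-E
At RTR-E: longest match for 192.220.5.47 is 192.220.0.0/19 -> directly connected

RTR-D > RTR-B > RTR-E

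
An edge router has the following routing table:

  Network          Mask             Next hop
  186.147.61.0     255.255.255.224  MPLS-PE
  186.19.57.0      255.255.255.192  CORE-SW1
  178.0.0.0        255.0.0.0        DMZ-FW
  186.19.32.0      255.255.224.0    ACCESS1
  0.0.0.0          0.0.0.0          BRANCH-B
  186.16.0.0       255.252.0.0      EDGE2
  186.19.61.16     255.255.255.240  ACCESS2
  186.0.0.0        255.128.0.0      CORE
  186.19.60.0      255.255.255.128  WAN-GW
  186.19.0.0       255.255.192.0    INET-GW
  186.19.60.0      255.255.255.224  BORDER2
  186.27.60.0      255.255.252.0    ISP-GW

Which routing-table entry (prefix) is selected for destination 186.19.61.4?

Entries matching 186.19.61.4:
  0.0.0.0/0 (default, matches everything)
  186.0.0.0/9 (186.0.0.0 - 186.127.255.255)
  186.16.0.0/14 (186.16.0.0 - 186.19.255.255)
  186.19.0.0/18 (186.19.0.0 - 186.19.63.255)
  186.19.32.0/19 (186.19.32.0 - 186.19.63.255)
Most specific is 186.19.32.0/19.

186.19.32.0/19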